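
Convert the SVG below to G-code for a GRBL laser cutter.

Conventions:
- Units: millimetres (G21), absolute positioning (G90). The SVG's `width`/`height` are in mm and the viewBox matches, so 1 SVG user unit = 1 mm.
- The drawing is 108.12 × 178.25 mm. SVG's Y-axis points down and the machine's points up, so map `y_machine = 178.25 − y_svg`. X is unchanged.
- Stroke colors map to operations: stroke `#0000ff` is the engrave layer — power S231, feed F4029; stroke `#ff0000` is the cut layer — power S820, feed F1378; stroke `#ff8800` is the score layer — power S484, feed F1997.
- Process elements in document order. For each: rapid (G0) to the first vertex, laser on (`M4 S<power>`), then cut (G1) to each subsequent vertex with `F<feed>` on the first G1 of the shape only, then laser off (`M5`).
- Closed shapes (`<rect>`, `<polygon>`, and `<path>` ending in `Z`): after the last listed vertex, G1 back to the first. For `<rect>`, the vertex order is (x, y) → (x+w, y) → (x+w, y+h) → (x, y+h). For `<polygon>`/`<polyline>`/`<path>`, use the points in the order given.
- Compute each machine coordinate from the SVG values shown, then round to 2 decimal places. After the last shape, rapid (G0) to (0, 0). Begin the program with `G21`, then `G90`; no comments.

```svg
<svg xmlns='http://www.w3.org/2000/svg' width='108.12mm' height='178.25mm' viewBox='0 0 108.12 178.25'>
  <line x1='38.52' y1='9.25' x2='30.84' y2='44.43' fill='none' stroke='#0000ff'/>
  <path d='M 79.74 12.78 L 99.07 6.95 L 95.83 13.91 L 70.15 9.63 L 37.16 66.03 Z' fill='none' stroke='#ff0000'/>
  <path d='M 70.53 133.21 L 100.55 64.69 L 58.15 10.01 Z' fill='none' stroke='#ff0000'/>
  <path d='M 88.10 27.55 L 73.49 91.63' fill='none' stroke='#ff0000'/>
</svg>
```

G21
G90
G0 X38.52 Y169.00
M4 S231
G1 X30.84 Y133.82 F4029
M5
G0 X79.74 Y165.47
M4 S820
G1 X99.07 Y171.30 F1378
G1 X95.83 Y164.34
G1 X70.15 Y168.62
G1 X37.16 Y112.22
G1 X79.74 Y165.47
M5
G0 X70.53 Y45.04
M4 S820
G1 X100.55 Y113.56 F1378
G1 X58.15 Y168.24
G1 X70.53 Y45.04
M5
G0 X88.10 Y150.70
M4 S820
G1 X73.49 Y86.62 F1378
M5
G0 X0.00 Y0.00

Since the viewBox matches the mm dimensions, user units are millimetres directly. The only transform is the Y-flip y_m = 178.25 − y_svg.

Shape 1 is a line segment drawn with `<line>`. Its stroke #0000ff means engrave at S231, F4029. After flipping Y the toolpath is (38.52,169.00) → (30.84,133.82).

Shape 2 is a closed polygon drawn with `<path>`. Its stroke #ff0000 means cut at S820, F1378. After flipping Y the toolpath is (79.74,165.47) → (99.07,171.30) → (95.83,164.34) → (70.15,168.62) → (37.16,112.22) → (79.74,165.47), returning to the start.

Shape 3 is a closed polygon drawn with `<path>`. Its stroke #ff0000 means cut at S820, F1378. After flipping Y the toolpath is (70.53,45.04) → (100.55,113.56) → (58.15,168.24) → (70.53,45.04), returning to the start.

Shape 4 is a line segment drawn with `<path>`. Its stroke #ff0000 means cut at S820, F1378. After flipping Y the toolpath is (88.10,150.70) → (73.49,86.62).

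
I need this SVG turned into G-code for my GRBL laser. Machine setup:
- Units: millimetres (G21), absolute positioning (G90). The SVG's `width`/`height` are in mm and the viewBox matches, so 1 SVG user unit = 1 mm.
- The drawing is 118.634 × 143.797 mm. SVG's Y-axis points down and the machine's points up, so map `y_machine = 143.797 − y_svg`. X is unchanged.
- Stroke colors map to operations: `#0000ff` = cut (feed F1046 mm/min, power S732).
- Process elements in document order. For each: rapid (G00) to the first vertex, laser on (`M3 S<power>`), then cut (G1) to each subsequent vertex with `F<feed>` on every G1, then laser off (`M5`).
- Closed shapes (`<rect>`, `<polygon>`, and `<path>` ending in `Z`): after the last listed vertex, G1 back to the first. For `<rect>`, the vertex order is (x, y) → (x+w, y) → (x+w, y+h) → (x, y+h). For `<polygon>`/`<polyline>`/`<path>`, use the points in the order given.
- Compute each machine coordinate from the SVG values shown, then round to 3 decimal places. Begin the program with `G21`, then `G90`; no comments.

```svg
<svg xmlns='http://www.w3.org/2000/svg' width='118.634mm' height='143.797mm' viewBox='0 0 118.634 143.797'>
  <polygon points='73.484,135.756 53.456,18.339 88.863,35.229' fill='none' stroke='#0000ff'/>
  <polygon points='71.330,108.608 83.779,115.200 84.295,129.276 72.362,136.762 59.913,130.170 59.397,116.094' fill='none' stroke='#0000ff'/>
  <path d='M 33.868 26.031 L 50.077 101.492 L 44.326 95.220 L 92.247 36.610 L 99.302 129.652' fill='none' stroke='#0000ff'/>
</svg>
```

1 u = 1 mm; y_m = 143.797 − y.

[1] `<polygon>` closed polygon, #0000ff→cut S732 F1046: (73.484,8.041) → (53.456,125.458) → (88.863,108.568) → (73.484,8.041) (closed)

[2] `<polygon>` regular polygon, #0000ff→cut S732 F1046: (71.330,35.189) → (83.779,28.597) → (84.295,14.521) → (72.362,7.035) → (59.913,13.627) → (59.397,27.703) → (71.330,35.189) (closed)

[3] `<path>` open polyline, #0000ff→cut S732 F1046: (33.868,117.766) → (50.077,42.305) → (44.326,48.577) → (92.247,107.187) → (99.302,14.145)

G21
G90
G00 X73.484 Y8.041
M3 S732
G1 X53.456 Y125.458 F1046
G1 X88.863 Y108.568 F1046
G1 X73.484 Y8.041 F1046
M5
G00 X71.330 Y35.189
M3 S732
G1 X83.779 Y28.597 F1046
G1 X84.295 Y14.521 F1046
G1 X72.362 Y7.035 F1046
G1 X59.913 Y13.627 F1046
G1 X59.397 Y27.703 F1046
G1 X71.330 Y35.189 F1046
M5
G00 X33.868 Y117.766
M3 S732
G1 X50.077 Y42.305 F1046
G1 X44.326 Y48.577 F1046
G1 X92.247 Y107.187 F1046
G1 X99.302 Y14.145 F1046
M5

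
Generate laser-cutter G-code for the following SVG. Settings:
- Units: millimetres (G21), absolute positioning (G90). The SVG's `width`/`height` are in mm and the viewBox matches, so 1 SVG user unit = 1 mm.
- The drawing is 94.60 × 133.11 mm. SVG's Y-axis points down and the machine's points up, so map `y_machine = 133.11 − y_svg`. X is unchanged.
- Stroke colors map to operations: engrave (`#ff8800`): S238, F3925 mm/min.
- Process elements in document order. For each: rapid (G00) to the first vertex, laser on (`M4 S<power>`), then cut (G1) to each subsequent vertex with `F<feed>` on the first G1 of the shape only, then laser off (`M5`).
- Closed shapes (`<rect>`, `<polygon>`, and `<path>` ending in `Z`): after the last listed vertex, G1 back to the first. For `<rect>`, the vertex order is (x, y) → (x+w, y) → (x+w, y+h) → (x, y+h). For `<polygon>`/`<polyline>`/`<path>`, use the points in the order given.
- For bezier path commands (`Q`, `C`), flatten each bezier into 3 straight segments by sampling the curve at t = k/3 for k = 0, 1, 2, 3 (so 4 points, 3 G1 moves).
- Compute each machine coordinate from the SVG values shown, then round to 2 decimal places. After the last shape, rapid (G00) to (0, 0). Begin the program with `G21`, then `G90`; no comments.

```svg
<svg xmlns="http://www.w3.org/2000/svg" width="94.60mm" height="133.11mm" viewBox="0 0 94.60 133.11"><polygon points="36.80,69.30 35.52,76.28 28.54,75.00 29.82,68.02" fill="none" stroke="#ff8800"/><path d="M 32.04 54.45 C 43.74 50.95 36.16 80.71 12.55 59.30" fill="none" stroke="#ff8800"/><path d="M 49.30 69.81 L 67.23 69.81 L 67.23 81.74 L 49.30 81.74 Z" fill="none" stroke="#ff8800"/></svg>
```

1 u = 1 mm; y_m = 133.11 − y.

[1] `<polygon>` regular polygon, #ff8800→engrave S238 F3925: (36.80,63.81) → (35.52,56.83) → (28.54,58.11) → (29.82,65.09) → (36.80,63.81) (closed)

[2] `<path>` cubic bezier, #ff8800→engrave S238 F3925: (32.04,78.66) → (37.43,74.20) → (30.70,66.33) → (12.55,73.81)

[3] `<path>` rectangle, #ff8800→engrave S238 F3925: (49.30,63.30) → (67.23,63.30) → (67.23,51.37) → (49.30,51.37) → (49.30,63.30) (closed)

G21
G90
G00 X36.80 Y63.81
M4 S238
G1 X35.52 Y56.83 F3925
G1 X28.54 Y58.11
G1 X29.82 Y65.09
G1 X36.80 Y63.81
M5
G00 X32.04 Y78.66
M4 S238
G1 X37.43 Y74.20 F3925
G1 X30.70 Y66.33
G1 X12.55 Y73.81
M5
G00 X49.30 Y63.30
M4 S238
G1 X67.23 Y63.30 F3925
G1 X67.23 Y51.37
G1 X49.30 Y51.37
G1 X49.30 Y63.30
M5
G00 X0.00 Y0.00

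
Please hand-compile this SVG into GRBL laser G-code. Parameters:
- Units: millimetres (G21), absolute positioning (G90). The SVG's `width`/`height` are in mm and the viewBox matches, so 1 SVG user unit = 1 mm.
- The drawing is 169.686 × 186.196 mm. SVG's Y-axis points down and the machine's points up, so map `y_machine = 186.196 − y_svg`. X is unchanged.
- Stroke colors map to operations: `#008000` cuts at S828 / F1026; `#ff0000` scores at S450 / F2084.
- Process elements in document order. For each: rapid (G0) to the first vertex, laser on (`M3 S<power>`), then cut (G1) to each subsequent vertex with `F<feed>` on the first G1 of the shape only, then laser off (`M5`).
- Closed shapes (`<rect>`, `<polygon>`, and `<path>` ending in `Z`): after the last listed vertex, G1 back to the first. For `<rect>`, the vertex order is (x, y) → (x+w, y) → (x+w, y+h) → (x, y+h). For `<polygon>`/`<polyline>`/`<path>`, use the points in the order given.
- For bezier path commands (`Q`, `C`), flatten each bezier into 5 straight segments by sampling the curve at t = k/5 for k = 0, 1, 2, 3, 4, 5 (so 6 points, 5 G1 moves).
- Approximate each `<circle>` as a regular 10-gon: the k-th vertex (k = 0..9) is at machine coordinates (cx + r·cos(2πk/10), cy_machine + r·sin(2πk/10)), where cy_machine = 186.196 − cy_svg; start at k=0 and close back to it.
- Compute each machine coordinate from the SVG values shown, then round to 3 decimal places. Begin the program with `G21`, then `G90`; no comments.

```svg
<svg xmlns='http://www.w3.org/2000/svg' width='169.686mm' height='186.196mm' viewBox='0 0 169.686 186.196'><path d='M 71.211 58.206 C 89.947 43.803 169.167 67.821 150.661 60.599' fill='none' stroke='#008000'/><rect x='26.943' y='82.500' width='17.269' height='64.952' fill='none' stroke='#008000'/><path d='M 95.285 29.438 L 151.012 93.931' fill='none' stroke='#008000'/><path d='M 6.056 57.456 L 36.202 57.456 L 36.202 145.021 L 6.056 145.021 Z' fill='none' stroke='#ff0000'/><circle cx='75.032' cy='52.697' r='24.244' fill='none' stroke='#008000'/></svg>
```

G21
G90
G0 X71.211 Y127.990
M3 S828
G1 X88.445 Y132.579 F1026
G1 X112.601 Y131.290
G1 X136.085 Y127.467
G1 X151.303 Y124.455
G1 X150.661 Y125.597
M5
G0 X26.943 Y103.696
M3 S828
G1 X44.212 Y103.696 F1026
G1 X44.212 Y38.744
G1 X26.943 Y38.744
G1 X26.943 Y103.696
M5
G0 X95.285 Y156.758
M3 S828
G1 X151.012 Y92.265 F1026
M5
G0 X6.056 Y128.740
M3 S450
G1 X36.202 Y128.740 F2084
G1 X36.202 Y41.175
G1 X6.056 Y41.175
G1 X6.056 Y128.740
M5
G0 X99.276 Y133.499
M3 S828
G1 X94.646 Y147.749 F1026
G1 X82.524 Y156.556
G1 X67.540 Y156.556
G1 X55.418 Y147.749
G1 X50.788 Y133.499
G1 X55.418 Y119.249
G1 X67.540 Y110.442
G1 X82.524 Y110.442
G1 X94.646 Y119.249
G1 X99.276 Y133.499
M5

viewBox `0 0 169.686 186.196` with mm width/height → 1 unit = 1 mm. Flip: y_m = 186.196 − y_svg.

**Shape 1** — `<path>` cubic bezier, stroke `#008000` → cut (S828, F1026). Control points (SVG): P0=(71.211,58.206), P1=(89.947,43.803), P2=(169.167,67.821), P3=(150.661,60.599); sampled at t=k/5. Machine vertices: (71.211,127.990) → (88.445,132.579) → (112.601,131.290) → (136.085,127.467) → (151.303,124.455) → (150.661,125.597). Open path.

**Shape 2** — `<rect>` rectangle, stroke `#008000` → cut (S828, F1026). Machine vertices: (26.943,103.696) → (44.212,103.696) → (44.212,38.744) → (26.943,38.744) → (26.943,103.696). Closed: final G1 returns to the first vertex.

**Shape 3** — `<path>` line segment, stroke `#008000` → cut (S828, F1026). Machine vertices: (95.285,156.758) → (151.012,92.265). Open path.

**Shape 4** — `<path>` rectangle, stroke `#ff0000` → score (S450, F2084). Machine vertices: (6.056,128.740) → (36.202,128.740) → (36.202,41.175) → (6.056,41.175) → (6.056,128.740). Closed: final G1 returns to the first vertex.

**Shape 5** — `<circle>` circle, stroke `#008000` → cut (S828, F1026). Machine vertices: (99.276,133.499) → (94.646,147.749) → (82.524,156.556) → (67.540,156.556) → (55.418,147.749) → (50.788,133.499) → (55.418,119.249) → (67.540,110.442) → (82.524,110.442) → (94.646,119.249) → (99.276,133.499). Closed: final G1 returns to the first vertex.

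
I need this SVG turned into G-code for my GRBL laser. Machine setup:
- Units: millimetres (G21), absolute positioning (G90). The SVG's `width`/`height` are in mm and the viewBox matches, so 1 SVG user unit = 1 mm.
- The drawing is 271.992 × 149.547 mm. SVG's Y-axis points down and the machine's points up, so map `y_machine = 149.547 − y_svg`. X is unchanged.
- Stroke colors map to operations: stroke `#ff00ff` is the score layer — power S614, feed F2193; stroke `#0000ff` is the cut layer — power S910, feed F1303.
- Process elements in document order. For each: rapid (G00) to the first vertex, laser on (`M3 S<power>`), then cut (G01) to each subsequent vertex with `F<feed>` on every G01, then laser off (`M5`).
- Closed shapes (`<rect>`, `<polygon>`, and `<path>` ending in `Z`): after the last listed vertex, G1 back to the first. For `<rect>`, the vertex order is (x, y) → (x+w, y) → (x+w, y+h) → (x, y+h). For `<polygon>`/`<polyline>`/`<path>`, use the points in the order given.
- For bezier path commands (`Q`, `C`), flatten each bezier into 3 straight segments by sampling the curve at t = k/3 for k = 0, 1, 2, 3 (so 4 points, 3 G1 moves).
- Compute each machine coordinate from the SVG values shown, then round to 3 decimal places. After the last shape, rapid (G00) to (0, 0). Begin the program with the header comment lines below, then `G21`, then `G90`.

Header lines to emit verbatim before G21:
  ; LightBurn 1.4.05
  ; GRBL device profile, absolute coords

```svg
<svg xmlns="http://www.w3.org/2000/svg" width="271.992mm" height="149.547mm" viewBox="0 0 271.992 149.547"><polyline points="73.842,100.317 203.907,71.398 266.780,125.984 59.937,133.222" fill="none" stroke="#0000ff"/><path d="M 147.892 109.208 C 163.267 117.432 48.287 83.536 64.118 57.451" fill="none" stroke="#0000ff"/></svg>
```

viewBox `0 0 271.992 149.547` with mm width/height → 1 unit = 1 mm. Flip: y_m = 149.547 − y_svg.

**Shape 1** — `<polyline>` open polyline, stroke `#0000ff` → cut (S910, F1303). Machine vertices: (73.842,49.230) → (203.907,78.149) → (266.780,23.563) → (59.937,16.325). Open path.

**Shape 2** — `<path>` cubic bezier, stroke `#0000ff` → cut (S910, F1303). Control points (SVG): P0=(147.892,109.208), P1=(163.267,117.432), P2=(48.287,83.536), P3=(64.118,57.451); sampled at t=k/3. Machine vertices: (147.892,40.339) → (129.488,44.306) → (82.218,65.257) → (64.118,92.096). Open path.

; LightBurn 1.4.05
; GRBL device profile, absolute coords
G21
G90
G00 X73.842 Y49.230
M3 S910
G01 X203.907 Y78.149 F1303
G01 X266.780 Y23.563 F1303
G01 X59.937 Y16.325 F1303
M5
G00 X147.892 Y40.339
M3 S910
G01 X129.488 Y44.306 F1303
G01 X82.218 Y65.257 F1303
G01 X64.118 Y92.096 F1303
M5
G00 X0.000 Y0.000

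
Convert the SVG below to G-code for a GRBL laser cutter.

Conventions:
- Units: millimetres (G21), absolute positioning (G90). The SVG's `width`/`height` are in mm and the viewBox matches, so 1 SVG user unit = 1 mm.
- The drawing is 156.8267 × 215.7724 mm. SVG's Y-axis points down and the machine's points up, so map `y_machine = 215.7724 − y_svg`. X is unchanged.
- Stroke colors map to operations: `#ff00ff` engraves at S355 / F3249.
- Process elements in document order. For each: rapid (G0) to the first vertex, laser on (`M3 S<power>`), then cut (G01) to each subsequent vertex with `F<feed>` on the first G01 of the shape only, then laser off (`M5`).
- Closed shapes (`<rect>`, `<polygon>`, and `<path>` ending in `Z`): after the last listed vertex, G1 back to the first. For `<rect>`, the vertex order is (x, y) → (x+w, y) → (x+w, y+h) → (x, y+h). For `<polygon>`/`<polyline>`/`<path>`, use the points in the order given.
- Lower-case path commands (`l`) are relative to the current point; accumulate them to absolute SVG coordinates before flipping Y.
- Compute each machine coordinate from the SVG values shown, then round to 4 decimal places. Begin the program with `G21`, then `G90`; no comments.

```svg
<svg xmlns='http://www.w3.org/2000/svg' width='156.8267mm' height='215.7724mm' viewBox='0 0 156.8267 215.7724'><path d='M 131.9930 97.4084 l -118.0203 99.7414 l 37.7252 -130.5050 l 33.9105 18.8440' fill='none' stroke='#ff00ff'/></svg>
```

G21
G90
G0 X131.9930 Y118.3640
M3 S355
G01 X13.9727 Y18.6226 F3249
G01 X51.6979 Y149.1276
G01 X85.6084 Y130.2836
M5

1 u = 1 mm; y_m = 215.7724 − y.

[1] `<path>` open polyline, #ff00ff→engrave S355 F3249: (131.9930,118.3640) → (13.9727,18.6226) → (51.6979,149.1276) → (85.6084,130.2836)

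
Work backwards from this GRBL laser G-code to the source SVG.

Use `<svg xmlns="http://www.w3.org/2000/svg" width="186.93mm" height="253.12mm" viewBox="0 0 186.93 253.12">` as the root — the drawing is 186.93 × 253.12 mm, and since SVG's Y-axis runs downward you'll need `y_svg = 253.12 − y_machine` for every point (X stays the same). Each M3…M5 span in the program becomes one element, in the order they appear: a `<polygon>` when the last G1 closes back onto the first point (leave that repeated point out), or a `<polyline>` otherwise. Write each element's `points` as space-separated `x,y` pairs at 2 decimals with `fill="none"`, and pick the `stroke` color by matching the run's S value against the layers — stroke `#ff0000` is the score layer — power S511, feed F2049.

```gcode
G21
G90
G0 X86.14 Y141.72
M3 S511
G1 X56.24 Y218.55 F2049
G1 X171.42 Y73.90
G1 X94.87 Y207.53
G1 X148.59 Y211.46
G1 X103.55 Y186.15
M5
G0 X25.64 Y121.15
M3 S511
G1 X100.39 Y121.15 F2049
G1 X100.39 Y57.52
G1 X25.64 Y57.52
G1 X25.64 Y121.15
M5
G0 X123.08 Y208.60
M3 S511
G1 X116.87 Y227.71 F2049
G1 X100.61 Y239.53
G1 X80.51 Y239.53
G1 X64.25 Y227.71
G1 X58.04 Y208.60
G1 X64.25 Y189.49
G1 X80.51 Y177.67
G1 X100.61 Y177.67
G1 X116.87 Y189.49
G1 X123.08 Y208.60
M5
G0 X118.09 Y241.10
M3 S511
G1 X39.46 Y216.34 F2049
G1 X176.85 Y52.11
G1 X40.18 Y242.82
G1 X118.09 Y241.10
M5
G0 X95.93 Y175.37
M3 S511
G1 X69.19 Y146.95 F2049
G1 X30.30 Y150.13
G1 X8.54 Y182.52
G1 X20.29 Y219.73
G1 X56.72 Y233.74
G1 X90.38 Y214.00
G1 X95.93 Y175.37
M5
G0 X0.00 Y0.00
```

y_svg = 253.12 − y_m. Every run uses S511, so all elements get stroke `#ff0000` (score).

[1] open run; points: 86.14,111.40 56.24,34.57 171.42,179.22 94.87,45.59 148.59,41.66 103.55,66.97

[2] closed run; points: 25.64,131.97 100.39,131.97 100.39,195.60 25.64,195.60

[3] closed run; points: 123.08,44.52 116.87,25.41 100.61,13.59 80.51,13.59 64.25,25.41 58.04,44.52 64.25,63.63 80.51,75.45 100.61,75.45 116.87,63.63

[4] closed run; points: 118.09,12.02 39.46,36.78 176.85,201.01 40.18,10.30

[5] closed run; points: 95.93,77.75 69.19,106.17 30.30,102.99 8.54,70.60 20.29,33.39 56.72,19.38 90.38,39.12

<svg xmlns="http://www.w3.org/2000/svg" width="186.93mm" height="253.12mm" viewBox="0 0 186.93 253.12">
  <polyline points="86.14,111.40 56.24,34.57 171.42,179.22 94.87,45.59 148.59,41.66 103.55,66.97" fill="none" stroke="#ff0000"/>
  <polygon points="25.64,131.97 100.39,131.97 100.39,195.60 25.64,195.60" fill="none" stroke="#ff0000"/>
  <polygon points="123.08,44.52 116.87,25.41 100.61,13.59 80.51,13.59 64.25,25.41 58.04,44.52 64.25,63.63 80.51,75.45 100.61,75.45 116.87,63.63" fill="none" stroke="#ff0000"/>
  <polygon points="118.09,12.02 39.46,36.78 176.85,201.01 40.18,10.30" fill="none" stroke="#ff0000"/>
  <polygon points="95.93,77.75 69.19,106.17 30.30,102.99 8.54,70.60 20.29,33.39 56.72,19.38 90.38,39.12" fill="none" stroke="#ff0000"/>
</svg>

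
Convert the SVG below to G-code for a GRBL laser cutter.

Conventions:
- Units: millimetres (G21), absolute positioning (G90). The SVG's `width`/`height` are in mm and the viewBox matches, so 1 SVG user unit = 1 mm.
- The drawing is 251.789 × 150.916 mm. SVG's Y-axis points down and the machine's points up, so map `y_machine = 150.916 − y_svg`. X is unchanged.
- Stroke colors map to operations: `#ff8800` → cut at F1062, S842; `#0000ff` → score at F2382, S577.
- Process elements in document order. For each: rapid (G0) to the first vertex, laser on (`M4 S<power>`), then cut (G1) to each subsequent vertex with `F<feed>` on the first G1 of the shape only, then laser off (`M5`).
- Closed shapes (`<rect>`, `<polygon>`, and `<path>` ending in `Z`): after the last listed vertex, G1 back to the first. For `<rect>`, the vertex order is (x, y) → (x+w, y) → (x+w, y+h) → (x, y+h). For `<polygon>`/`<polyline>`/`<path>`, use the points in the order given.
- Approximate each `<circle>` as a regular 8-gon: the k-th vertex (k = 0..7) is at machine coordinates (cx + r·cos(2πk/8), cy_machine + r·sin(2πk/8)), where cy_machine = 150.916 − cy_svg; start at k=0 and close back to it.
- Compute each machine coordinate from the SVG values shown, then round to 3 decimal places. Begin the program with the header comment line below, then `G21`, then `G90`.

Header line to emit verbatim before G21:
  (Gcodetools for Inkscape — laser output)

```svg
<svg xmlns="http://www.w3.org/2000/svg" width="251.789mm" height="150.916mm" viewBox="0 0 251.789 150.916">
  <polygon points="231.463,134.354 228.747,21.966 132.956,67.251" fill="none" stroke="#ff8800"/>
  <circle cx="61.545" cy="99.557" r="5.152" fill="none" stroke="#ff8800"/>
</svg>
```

viewBox `0 0 251.789 150.916` with mm width/height → 1 unit = 1 mm. Flip: y_m = 150.916 − y_svg.

**Shape 1** — `<polygon>` closed polygon, stroke `#ff8800` → cut (S842, F1062). Machine vertices: (231.463,16.562) → (228.747,128.950) → (132.956,83.665) → (231.463,16.562). Closed: final G1 returns to the first vertex.

**Shape 2** — `<circle>` circle, stroke `#ff8800` → cut (S842, F1062). Machine vertices: (66.697,51.359) → (65.188,55.002) → (61.545,56.511) → (57.902,55.002) → (56.393,51.359) → (57.902,47.716) → (61.545,46.207) → (65.188,47.716) → (66.697,51.359). Closed: final G1 returns to the first vertex.

(Gcodetools for Inkscape — laser output)
G21
G90
G0 X231.463 Y16.562
M4 S842
G1 X228.747 Y128.950 F1062
G1 X132.956 Y83.665
G1 X231.463 Y16.562
M5
G0 X66.697 Y51.359
M4 S842
G1 X65.188 Y55.002 F1062
G1 X61.545 Y56.511
G1 X57.902 Y55.002
G1 X56.393 Y51.359
G1 X57.902 Y47.716
G1 X61.545 Y46.207
G1 X65.188 Y47.716
G1 X66.697 Y51.359
M5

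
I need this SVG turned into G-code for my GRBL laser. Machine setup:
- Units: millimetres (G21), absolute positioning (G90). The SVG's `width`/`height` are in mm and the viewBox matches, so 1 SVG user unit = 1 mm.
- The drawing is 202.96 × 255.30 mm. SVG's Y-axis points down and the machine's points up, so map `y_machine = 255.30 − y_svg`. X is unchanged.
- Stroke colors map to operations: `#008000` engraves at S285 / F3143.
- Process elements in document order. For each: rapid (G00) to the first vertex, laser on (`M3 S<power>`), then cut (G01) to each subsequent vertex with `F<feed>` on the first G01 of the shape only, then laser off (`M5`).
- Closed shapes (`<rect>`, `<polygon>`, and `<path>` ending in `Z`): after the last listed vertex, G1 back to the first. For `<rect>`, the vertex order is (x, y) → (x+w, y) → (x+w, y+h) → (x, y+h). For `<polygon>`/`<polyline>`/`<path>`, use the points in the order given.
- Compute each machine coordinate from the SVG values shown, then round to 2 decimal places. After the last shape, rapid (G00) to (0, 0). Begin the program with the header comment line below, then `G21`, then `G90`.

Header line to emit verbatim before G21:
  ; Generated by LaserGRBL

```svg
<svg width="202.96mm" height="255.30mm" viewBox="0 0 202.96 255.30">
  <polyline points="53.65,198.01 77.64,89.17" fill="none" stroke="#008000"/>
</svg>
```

1 u = 1 mm; y_m = 255.30 − y.

[1] `<polyline>` line segment, #008000→engrave S285 F3143: (53.65,57.29) → (77.64,166.13)

; Generated by LaserGRBL
G21
G90
G00 X53.65 Y57.29
M3 S285
G01 X77.64 Y166.13 F3143
M5
G00 X0.00 Y0.00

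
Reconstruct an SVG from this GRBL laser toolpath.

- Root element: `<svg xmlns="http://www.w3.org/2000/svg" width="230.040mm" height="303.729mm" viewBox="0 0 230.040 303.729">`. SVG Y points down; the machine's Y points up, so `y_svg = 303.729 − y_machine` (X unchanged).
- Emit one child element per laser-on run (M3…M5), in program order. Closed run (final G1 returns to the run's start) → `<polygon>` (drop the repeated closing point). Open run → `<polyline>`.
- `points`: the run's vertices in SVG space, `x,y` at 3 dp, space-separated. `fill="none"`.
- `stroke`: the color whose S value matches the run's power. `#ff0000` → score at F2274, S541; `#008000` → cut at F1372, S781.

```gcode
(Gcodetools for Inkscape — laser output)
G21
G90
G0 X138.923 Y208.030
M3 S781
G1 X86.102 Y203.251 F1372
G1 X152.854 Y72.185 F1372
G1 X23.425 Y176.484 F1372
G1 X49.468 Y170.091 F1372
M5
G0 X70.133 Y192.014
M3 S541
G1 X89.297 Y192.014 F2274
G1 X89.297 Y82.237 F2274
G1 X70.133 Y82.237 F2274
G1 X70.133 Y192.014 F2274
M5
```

<svg xmlns="http://www.w3.org/2000/svg" width="230.040mm" height="303.729mm" viewBox="0 0 230.040 303.729">
  <polyline points="138.923,95.699 86.102,100.478 152.854,231.544 23.425,127.245 49.468,133.638" fill="none" stroke="#008000"/>
  <polygon points="70.133,111.715 89.297,111.715 89.297,221.492 70.133,221.492" fill="none" stroke="#ff0000"/>
</svg>

y_svg = 303.729 − y_m.

[1] S781→`#008000` (cut); open run; points: 138.923,95.699 86.102,100.478 152.854,231.544 23.425,127.245 49.468,133.638

[2] S541→`#ff0000` (score); closed run; points: 70.133,111.715 89.297,111.715 89.297,221.492 70.133,221.492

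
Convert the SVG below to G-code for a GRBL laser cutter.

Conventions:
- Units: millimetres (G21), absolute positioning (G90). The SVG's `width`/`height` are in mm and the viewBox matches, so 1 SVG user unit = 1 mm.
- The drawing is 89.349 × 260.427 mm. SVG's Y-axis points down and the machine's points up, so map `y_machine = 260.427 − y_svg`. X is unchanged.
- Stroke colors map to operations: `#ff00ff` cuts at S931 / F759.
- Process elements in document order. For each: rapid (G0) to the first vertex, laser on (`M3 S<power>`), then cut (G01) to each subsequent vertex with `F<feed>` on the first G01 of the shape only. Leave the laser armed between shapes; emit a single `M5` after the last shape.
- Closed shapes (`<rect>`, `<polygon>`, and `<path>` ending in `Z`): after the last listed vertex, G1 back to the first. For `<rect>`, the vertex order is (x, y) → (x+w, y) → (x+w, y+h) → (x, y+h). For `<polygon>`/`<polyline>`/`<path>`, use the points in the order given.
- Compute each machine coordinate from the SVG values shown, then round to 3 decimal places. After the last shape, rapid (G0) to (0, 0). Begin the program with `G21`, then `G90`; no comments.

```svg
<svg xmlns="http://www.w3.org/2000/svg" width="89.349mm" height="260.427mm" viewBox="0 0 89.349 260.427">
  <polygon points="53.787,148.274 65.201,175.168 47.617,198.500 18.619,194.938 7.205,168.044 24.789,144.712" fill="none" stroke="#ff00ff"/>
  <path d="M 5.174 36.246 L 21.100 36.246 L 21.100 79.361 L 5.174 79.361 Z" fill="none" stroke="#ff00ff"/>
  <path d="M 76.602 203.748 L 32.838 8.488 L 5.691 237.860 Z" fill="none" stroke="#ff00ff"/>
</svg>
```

viewBox `0 0 89.349 260.427` with mm width/height → 1 unit = 1 mm. Flip: y_m = 260.427 − y_svg.

**Shape 1** — `<polygon>` regular polygon, stroke `#ff00ff` → cut (S931, F759). Machine vertices: (53.787,112.153) → (65.201,85.259) → (47.617,61.927) → (18.619,65.489) → (7.205,92.383) → (24.789,115.715) → (53.787,112.153). Closed: final G1 returns to the first vertex.

**Shape 2** — `<path>` rectangle, stroke `#ff00ff` → cut (S931, F759). Machine vertices: (5.174,224.181) → (21.100,224.181) → (21.100,181.066) → (5.174,181.066) → (5.174,224.181). Closed: final G1 returns to the first vertex.

**Shape 3** — `<path>` closed polygon, stroke `#ff00ff` → cut (S931, F759). Machine vertices: (76.602,56.679) → (32.838,251.939) → (5.691,22.567) → (76.602,56.679). Closed: final G1 returns to the first vertex.

G21
G90
G0 X53.787 Y112.153
M3 S931
G01 X65.201 Y85.259 F759
G01 X47.617 Y61.927
G01 X18.619 Y65.489
G01 X7.205 Y92.383
G01 X24.789 Y115.715
G01 X53.787 Y112.153
G0 X5.174 Y224.181
M3 S931
G01 X21.100 Y224.181 F759
G01 X21.100 Y181.066
G01 X5.174 Y181.066
G01 X5.174 Y224.181
G0 X76.602 Y56.679
M3 S931
G01 X32.838 Y251.939 F759
G01 X5.691 Y22.567
G01 X76.602 Y56.679
M5
G0 X0.000 Y0.000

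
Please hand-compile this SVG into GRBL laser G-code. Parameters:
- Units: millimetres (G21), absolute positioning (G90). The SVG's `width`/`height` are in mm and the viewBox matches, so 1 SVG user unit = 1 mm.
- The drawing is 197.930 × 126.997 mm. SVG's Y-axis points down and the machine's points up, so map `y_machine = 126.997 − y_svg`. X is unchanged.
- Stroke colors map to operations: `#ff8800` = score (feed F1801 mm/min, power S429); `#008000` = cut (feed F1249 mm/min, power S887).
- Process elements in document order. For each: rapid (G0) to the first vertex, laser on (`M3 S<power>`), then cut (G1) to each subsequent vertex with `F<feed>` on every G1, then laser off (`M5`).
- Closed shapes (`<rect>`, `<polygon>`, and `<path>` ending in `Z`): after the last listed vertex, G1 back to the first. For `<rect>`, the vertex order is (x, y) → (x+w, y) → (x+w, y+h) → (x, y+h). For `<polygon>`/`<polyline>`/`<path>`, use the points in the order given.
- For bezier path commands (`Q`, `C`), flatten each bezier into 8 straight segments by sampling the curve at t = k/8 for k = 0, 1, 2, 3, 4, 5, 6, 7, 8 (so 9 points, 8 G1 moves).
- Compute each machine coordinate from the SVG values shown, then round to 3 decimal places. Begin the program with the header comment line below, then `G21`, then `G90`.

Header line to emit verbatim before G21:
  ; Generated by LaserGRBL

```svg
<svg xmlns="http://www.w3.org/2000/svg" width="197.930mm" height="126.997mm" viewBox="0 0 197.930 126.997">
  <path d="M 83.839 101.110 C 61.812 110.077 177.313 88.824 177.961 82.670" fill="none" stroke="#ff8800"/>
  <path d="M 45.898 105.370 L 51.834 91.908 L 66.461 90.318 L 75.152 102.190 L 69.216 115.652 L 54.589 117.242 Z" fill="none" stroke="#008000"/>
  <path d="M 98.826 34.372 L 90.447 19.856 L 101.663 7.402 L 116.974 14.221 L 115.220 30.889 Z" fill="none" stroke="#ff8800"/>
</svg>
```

; Generated by LaserGRBL
G21
G90
G0 X83.839 Y25.887
M3 S429
G1 X81.533 Y23.852 F1801
G1 X89.162 Y24.120 F1801
G1 X103.769 Y26.158 F1801
G1 X122.397 Y29.437 F1801
G1 X142.088 Y33.424 F1801
G1 X159.884 Y37.589 F1801
G1 X172.827 Y41.400 F1801
G1 X177.961 Y44.327 F1801
M5
G0 X45.898 Y21.627
M3 S887
G1 X51.834 Y35.089 F1249
G1 X66.461 Y36.679 F1249
G1 X75.152 Y24.807 F1249
G1 X69.216 Y11.345 F1249
G1 X54.589 Y9.755 F1249
G1 X45.898 Y21.627 F1249
M5
G0 X98.826 Y92.625
M3 S429
G1 X90.447 Y107.141 F1801
G1 X101.663 Y119.595 F1801
G1 X116.974 Y112.776 F1801
G1 X115.220 Y96.108 F1801
G1 X98.826 Y92.625 F1801
M5

Since the viewBox matches the mm dimensions, user units are millimetres directly. The only transform is the Y-flip y_m = 126.997 − y_svg.

Shape 1 is a cubic bezier drawn with `<path>`. Its stroke #ff8800 means score at S429, F1801. After flipping Y the toolpath is (83.839,25.887) → (81.533,23.852) → (89.162,24.120) → (103.769,26.158) → (122.397,29.437) → (142.088,33.424) → (159.884,37.589) → (172.827,41.400) → (177.961,44.327).

Shape 2 is a regular polygon drawn with `<path>`. Its stroke #008000 means cut at S887, F1249. After flipping Y the toolpath is (45.898,21.627) → (51.834,35.089) → (66.461,36.679) → (75.152,24.807) → (69.216,11.345) → (54.589,9.755) → (45.898,21.627), returning to the start.

Shape 3 is a regular polygon drawn with `<path>`. Its stroke #ff8800 means score at S429, F1801. After flipping Y the toolpath is (98.826,92.625) → (90.447,107.141) → (101.663,119.595) → (116.974,112.776) → (115.220,96.108) → (98.826,92.625), returning to the start.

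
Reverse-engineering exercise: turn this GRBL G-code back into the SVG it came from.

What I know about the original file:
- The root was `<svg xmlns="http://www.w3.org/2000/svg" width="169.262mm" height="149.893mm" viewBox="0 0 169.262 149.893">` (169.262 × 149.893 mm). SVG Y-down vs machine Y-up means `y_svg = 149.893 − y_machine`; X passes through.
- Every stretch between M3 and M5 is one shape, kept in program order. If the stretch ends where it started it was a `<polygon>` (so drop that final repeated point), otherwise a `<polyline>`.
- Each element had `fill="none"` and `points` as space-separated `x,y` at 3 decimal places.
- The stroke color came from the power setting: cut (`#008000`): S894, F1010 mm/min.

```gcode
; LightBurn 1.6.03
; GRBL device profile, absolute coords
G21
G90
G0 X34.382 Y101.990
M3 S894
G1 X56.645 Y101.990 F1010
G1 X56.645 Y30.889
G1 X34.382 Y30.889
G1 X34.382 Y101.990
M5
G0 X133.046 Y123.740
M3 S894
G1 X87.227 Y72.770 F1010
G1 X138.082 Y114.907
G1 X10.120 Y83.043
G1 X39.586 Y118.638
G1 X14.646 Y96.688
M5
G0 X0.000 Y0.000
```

Machine Y-up, SVG Y-down with viewBox height 149.893, so y_svg = 149.893 − y_machine; X carries over. Every run uses S894, so all elements get stroke `#008000` (cut).

Run 1: The run returns to its start, so emit a `<polygon>` with points (Y-flipped): 34.382,47.903 56.645,47.903 56.645,119.004 34.382,119.004.

Run 2: The run is open, so emit a `<polyline>` with points (Y-flipped): 133.046,26.153 87.227,77.123 138.082,34.986 10.120,66.850 39.586,31.255 14.646,53.205.

<svg xmlns="http://www.w3.org/2000/svg" width="169.262mm" height="149.893mm" viewBox="0 0 169.262 149.893">
  <polygon points="34.382,47.903 56.645,47.903 56.645,119.004 34.382,119.004" fill="none" stroke="#008000"/>
  <polyline points="133.046,26.153 87.227,77.123 138.082,34.986 10.120,66.850 39.586,31.255 14.646,53.205" fill="none" stroke="#008000"/>
</svg>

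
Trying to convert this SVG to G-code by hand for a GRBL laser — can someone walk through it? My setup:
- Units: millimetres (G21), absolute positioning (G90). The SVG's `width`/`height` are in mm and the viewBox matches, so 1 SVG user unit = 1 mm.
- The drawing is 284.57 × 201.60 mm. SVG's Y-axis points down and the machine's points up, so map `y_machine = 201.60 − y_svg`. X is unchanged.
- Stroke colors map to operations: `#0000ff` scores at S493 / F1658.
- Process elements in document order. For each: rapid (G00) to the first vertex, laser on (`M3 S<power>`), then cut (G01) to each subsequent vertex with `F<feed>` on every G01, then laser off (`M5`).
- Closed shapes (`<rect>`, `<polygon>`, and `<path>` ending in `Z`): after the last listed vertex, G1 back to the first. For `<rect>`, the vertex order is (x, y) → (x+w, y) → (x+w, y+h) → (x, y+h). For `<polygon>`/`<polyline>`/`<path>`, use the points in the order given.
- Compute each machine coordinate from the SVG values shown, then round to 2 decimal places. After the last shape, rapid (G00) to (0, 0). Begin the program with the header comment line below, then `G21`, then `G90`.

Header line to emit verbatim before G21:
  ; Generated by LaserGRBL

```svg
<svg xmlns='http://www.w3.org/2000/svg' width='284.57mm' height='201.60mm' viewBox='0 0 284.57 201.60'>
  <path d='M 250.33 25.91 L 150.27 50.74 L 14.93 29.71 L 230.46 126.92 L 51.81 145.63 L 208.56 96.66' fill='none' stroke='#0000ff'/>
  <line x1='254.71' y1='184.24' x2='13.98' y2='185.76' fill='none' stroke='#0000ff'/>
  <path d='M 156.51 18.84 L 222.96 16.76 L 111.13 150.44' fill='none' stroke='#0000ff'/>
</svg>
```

1 u = 1 mm; y_m = 201.60 − y.

[1] `<path>` open polyline, #0000ff→score S493 F1658: (250.33,175.69) → (150.27,150.86) → (14.93,171.89) → (230.46,74.68) → (51.81,55.97) → (208.56,104.94)

[2] `<line>` line segment, #0000ff→score S493 F1658: (254.71,17.36) → (13.98,15.84)

[3] `<path>` open polyline, #0000ff→score S493 F1658: (156.51,182.76) → (222.96,184.84) → (111.13,51.16)

; Generated by LaserGRBL
G21
G90
G00 X250.33 Y175.69
M3 S493
G01 X150.27 Y150.86 F1658
G01 X14.93 Y171.89 F1658
G01 X230.46 Y74.68 F1658
G01 X51.81 Y55.97 F1658
G01 X208.56 Y104.94 F1658
M5
G00 X254.71 Y17.36
M3 S493
G01 X13.98 Y15.84 F1658
M5
G00 X156.51 Y182.76
M3 S493
G01 X222.96 Y184.84 F1658
G01 X111.13 Y51.16 F1658
M5
G00 X0.00 Y0.00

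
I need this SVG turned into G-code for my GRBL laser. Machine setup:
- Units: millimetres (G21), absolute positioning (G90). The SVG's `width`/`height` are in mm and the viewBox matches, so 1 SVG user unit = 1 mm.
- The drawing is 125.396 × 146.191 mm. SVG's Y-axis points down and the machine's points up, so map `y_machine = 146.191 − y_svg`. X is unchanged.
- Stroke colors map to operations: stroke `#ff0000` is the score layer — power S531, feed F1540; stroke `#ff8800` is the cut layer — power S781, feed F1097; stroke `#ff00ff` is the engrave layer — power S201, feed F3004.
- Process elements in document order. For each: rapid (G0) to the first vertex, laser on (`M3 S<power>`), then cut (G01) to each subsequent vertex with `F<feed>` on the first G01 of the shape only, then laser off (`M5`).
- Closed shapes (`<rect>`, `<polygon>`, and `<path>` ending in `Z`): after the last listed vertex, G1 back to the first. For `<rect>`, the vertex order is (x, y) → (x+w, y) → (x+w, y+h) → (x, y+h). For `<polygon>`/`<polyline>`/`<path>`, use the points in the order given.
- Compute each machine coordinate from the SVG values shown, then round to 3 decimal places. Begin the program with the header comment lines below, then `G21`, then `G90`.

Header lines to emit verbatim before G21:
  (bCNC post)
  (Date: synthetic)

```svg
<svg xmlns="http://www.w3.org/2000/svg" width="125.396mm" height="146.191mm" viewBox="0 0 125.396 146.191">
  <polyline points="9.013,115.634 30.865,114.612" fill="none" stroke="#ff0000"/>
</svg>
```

1 u = 1 mm; y_m = 146.191 − y.

[1] `<polyline>` line segment, #ff0000→score S531 F1540: (9.013,30.557) → (30.865,31.579)

(bCNC post)
(Date: synthetic)
G21
G90
G0 X9.013 Y30.557
M3 S531
G01 X30.865 Y31.579 F1540
M5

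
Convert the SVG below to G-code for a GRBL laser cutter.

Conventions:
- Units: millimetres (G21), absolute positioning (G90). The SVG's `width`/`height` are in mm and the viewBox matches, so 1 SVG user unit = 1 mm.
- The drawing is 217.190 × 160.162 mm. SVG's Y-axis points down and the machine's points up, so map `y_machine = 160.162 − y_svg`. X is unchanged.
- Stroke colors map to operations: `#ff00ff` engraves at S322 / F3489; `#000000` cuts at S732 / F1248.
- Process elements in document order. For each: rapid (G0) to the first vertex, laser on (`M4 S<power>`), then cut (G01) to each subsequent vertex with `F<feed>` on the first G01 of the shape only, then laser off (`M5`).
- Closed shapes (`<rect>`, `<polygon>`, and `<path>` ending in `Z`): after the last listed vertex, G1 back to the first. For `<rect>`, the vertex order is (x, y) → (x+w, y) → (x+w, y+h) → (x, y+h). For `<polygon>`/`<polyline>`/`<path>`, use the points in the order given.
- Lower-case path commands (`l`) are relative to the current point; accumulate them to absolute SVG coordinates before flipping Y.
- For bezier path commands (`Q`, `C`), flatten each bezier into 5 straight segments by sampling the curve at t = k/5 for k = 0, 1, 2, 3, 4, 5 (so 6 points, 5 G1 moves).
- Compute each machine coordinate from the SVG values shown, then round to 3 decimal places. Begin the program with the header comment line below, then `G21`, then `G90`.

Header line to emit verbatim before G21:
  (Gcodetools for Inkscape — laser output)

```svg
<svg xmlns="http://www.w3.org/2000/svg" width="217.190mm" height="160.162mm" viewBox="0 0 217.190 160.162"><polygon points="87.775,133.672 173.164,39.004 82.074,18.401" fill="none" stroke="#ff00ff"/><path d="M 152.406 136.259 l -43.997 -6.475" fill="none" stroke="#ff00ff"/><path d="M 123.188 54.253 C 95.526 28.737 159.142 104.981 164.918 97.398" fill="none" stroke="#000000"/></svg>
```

(Gcodetools for Inkscape — laser output)
G21
G90
G0 X87.775 Y26.490
M4 S322
G01 X173.164 Y121.158 F3489
G01 X82.074 Y141.761
G01 X87.775 Y26.490
M5
G0 X152.406 Y23.903
M4 S322
G01 X108.409 Y30.378 F3489
M5
G0 X123.188 Y105.909
M4 S732
G01 X116.351 Y110.492 F1248
G01 X124.263 Y99.561
G01 X139.767 Y82.024
G01 X155.705 Y66.789
G01 X164.918 Y62.764
M5

viewBox `0 0 217.190 160.162` with mm width/height → 1 unit = 1 mm. Flip: y_m = 160.162 − y_svg.

**Shape 1** — `<polygon>` closed polygon, stroke `#ff00ff` → engrave (S322, F3489). Machine vertices: (87.775,26.490) → (173.164,121.158) → (82.074,141.761) → (87.775,26.490). Closed: final G1 returns to the first vertex.

**Shape 2** — `<path>` line segment, stroke `#ff00ff` → engrave (S322, F3489). Machine vertices: (152.406,23.903) → (108.409,30.378). Open path.

**Shape 3** — `<path>` cubic bezier, stroke `#000000` → cut (S732, F1248). Control points (SVG): P0=(123.188,54.253), P1=(95.526,28.737), P2=(159.142,104.981), P3=(164.918,97.398); sampled at t=k/5. Machine vertices: (123.188,105.909) → (116.351,110.492) → (124.263,99.561) → (139.767,82.024) → (155.705,66.789) → (164.918,62.764). Open path.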